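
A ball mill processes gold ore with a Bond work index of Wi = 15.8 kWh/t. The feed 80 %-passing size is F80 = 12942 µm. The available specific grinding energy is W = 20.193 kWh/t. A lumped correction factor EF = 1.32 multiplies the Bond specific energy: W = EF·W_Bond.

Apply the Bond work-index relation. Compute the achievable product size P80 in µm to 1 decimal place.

P80 = 89.7 µm

W = 10 Wi (1/√P80 − 1/√F80)  [Bond]
W_Bond = W / EF = 20.193 / 1.32 = 15.2977 kWh/t
P80^-0.5 = F80^-0.5 + W_Bond/(10 Wi)
  = 15.2977/(10·15.8) + 1/√12942 = 0.096821 + 0.008790 = 0.105611
P80 = (1/0.105611)² = 9.4687² = 89.66 µm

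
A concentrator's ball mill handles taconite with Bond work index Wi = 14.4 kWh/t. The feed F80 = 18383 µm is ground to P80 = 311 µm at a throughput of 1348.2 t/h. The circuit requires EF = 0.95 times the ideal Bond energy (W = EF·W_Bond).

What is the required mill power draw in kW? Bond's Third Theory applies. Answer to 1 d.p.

W_Bond = 10·Wi·(1/√P₈₀ − 1/√F₈₀)
W = 10·14.4·(1/√311 − 1/√18383) = 10·14.4·(0.049329) = 7.1034 kWh/t
W_actual = 0.95 × 7.1034 = 6.7482 kWh/t
Power = W × throughput = 6.7482 kWh/t × 1348.2 t/h = 9098.0 kW

P = 9098.0 kW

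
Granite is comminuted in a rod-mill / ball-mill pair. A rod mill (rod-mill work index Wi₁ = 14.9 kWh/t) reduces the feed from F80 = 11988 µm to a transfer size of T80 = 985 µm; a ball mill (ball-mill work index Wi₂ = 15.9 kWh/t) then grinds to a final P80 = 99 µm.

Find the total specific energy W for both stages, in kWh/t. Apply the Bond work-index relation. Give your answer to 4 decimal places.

Bond: W = 10·Wi·(1/√P80 − 1/√F80)
Stage 1 (11988→985 µm, Wi₁=14.9): W₁ = 10·14.9·(0.031863 − 0.009133) = 3.3867 kWh/t
Stage 2 (985→99 µm, Wi₂=15.9): W₂ = 10·15.9·(0.100504 − 0.031863) = 10.9139 kWh/t
W = W₁ + W₂ = 3.3867 + 10.9139 = 14.3006 kWh/t

W = 14.3006 kWh/t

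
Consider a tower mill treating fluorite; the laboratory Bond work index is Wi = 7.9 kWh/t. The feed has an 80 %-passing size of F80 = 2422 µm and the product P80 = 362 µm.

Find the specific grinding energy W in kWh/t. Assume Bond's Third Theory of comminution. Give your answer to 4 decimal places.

Bond:  W = 10 Wi (1/√P − 1/√F)
1/√362 = 0.052559;  1/√2422 = 0.020319
W = 10·7.9·(0.052559 − 0.020319) = 2.5469 kWh/t

W = 2.5469 kWh/t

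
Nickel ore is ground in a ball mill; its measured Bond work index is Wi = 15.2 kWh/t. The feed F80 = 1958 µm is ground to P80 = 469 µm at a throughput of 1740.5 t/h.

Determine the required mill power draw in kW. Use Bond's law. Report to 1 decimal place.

P = 6237.3 kW

W = 10 Wi (P80^-0.5 − F80^-0.5)
W = 10·15.2·(1/√469 − 1/√1958) = 10·15.2·(0.023576) = 3.5836 kWh/t
P_mill = W·ṁ = 3.5836·1740.5 = 6237.3 kW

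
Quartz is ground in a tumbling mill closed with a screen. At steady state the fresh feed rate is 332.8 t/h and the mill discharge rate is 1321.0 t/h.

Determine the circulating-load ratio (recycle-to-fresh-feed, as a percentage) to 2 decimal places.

Discharge = new feed + return, hence
R = M − F = 1321.0 − 332.8 = 988.2 t/h
CL = 100·R/F = 100·988.2/332.8 = 296.94 %

CL = 296.94 %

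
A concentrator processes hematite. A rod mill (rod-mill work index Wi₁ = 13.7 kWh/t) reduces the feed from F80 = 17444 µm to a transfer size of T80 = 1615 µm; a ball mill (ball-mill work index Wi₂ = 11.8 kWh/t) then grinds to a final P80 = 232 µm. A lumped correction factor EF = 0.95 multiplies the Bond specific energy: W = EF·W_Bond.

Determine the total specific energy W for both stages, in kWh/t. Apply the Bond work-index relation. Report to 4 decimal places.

W = 10·Wi·(P80^(-½) − F80^(-½))
Stage 1 (17444→1615 µm, Wi₁=13.7): W₁ = 10·13.7·(0.024884 − 0.007571) = 2.3718 kWh/t
Stage 2 (1615→232 µm, Wi₂=11.8): W₂ = 10·11.8·(0.065653 − 0.024884) = 4.8108 kWh/t
W = W₁ + W₂ = 2.3718 + 4.8108 = 7.1826 kWh/t
W_actual = 0.95 × 7.1826 = 6.8235 kWh/t

W = 6.8235 kWh/t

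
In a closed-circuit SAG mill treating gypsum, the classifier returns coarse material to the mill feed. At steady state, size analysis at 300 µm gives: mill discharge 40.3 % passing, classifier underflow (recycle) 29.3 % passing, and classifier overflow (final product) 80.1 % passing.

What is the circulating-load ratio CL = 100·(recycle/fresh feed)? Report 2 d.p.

Mass balance on the −300 µm fraction:
r = (o − d)/(d − u)
r = (80.1 − 40.3)/(40.3 − 29.3) = 39.8/11.0 = 3.6182
CL = 100·r = 361.82 %

CL = 361.82 %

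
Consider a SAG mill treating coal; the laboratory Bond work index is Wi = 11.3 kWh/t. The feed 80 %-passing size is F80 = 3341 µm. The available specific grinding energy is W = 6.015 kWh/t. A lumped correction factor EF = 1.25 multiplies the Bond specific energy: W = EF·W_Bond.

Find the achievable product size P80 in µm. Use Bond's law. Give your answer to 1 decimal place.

P80 = 278.8 µm

Bond: W = 10·Wi·(1/√P80 − 1/√F80)
W_Bond = W / EF = 6.015 / 1.25 = 4.8120 kWh/t
⇒ 1/√P80 = W_Bond/(10 Wi) + 1/√F80
  = 4.8120/(10·11.3) + 1/√3341 = 0.042584 + 0.017301 = 0.059885
P80 = (1/0.059885)² = 16.6988² = 278.85 µm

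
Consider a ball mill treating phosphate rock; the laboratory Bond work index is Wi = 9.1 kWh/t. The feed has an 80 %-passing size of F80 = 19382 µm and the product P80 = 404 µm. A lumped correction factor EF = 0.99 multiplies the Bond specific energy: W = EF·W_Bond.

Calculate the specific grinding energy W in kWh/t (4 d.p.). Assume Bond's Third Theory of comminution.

W = 3.8350 kWh/t

W_Bond = 10·Wi·(1/√P₈₀ − 1/√F₈₀)
1/√404 = 0.049752;  1/√19382 = 0.007183
W = 10·9.1·(0.049752 − 0.007183) = 3.8738 kWh/t
Corrected W = EF·W_Bond = 0.99·3.8738 = 3.8350 kWh/t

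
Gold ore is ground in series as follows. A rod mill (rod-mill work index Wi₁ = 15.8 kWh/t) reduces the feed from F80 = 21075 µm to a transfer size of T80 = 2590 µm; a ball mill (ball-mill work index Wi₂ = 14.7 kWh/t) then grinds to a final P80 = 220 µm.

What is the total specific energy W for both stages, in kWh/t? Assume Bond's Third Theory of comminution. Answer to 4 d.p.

Bond: W = 10·Wi·(1/√P80 − 1/√F80)
Stage 1 (21075→2590 µm, Wi₁=15.8): W₁ = 10·15.8·(0.019649 − 0.006888) = 2.0162 kWh/t
Stage 2 (2590→220 µm, Wi₂=14.7): W₂ = 10·14.7·(0.067420 − 0.019649) = 7.0223 kWh/t
W = W₁ + W₂ = 2.0162 + 7.0223 = 9.0385 kWh/t

W = 9.0385 kWh/t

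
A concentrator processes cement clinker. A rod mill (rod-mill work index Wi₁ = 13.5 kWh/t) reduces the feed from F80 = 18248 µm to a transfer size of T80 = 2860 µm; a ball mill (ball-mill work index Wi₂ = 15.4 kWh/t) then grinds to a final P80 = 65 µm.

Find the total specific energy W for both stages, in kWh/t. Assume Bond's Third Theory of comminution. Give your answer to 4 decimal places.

W = 17.7467 kWh/t

Bond:  W = 10 Wi (1/√P − 1/√F)
Stage 1 (18248→2860 µm, Wi₁=13.5): W₁ = 10·13.5·(0.018699 − 0.007403) = 1.5250 kWh/t
Stage 2 (2860→65 µm, Wi₂=15.4): W₂ = 10·15.4·(0.124035 − 0.018699) = 16.2217 kWh/t
W = W₁ + W₂ = 1.5250 + 16.2217 = 17.7467 kWh/t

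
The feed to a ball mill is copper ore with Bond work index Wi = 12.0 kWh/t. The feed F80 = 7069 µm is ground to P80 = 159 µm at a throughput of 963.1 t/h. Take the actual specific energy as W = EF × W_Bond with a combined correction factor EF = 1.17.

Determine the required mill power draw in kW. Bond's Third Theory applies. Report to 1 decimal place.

P = 9115.3 kW

W = 10·Wi·[P80^(−½) − F80^(−½)]
W = 10·12.0·(1/√159 − 1/√7069) = 10·12.0·(0.067411) = 8.0894 kWh/t
Corrected W = EF·W_Bond = 1.17·8.0894 = 9.4646 kWh/t
Mill draw = 9.4646 × 963.1 = 9115.3 kW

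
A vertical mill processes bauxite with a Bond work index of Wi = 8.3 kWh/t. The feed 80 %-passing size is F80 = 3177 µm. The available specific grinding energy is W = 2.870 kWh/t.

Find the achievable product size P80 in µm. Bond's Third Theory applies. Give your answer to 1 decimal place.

W = 10·Wi·(P80^(-½) − F80^(-½))
1/√P80 = 1/√F80 + W/(10·Wi)
  = 2.8700/(10·8.3) + 1/√3177 = 0.034578 + 0.017742 = 0.052320
P80 = (1/0.052320)² = 19.1132² = 365.31 µm

P80 = 365.3 µm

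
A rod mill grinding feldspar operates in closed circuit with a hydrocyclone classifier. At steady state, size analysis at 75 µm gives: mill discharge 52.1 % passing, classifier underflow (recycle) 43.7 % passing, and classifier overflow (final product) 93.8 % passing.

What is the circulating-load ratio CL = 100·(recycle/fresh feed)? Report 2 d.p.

CL = 496.43 %

Classifier node, passing 75 µm:
d + r·d = r·u + o → r(d−u) = o−d
r = (93.8 − 52.1)/(52.1 − 43.7) = 41.7/8.4 = 4.9643
CL = 100·r = 496.43 %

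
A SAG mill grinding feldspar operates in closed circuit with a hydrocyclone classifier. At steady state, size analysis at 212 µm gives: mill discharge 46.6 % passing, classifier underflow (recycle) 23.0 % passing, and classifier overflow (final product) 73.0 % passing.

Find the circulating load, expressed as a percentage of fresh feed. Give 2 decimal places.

Classifier node, passing 212 µm:
r = (o − d)/(d − u)
r = (73.0 − 46.6)/(46.6 − 23.0) = 26.4/23.6 = 1.1186
CL = 100·r = 111.86 %

CL = 111.86 %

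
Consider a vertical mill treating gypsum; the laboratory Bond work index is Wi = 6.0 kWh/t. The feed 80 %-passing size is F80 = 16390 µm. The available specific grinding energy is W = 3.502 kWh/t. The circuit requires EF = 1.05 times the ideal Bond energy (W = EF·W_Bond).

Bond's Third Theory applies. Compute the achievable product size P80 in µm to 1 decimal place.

P80 = 248.8 µm

Bond:  W = 10 Wi (1/√P − 1/√F)
W_Bond = W / EF = 3.502 / 1.05 = 3.3352 kWh/t
P80^-0.5 = F80^-0.5 + W_Bond/(10 Wi)
  = 3.3352/(10·6.0) + 1/√16390 = 0.055587 + 0.007811 = 0.063398
P80 = (1/0.063398)² = 15.7733² = 248.80 µm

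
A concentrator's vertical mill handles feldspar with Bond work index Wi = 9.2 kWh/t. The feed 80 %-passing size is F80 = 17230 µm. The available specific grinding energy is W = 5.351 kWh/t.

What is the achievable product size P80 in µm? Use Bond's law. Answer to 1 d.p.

P80 = 231.1 µm

W = 10 Wi / √P80 − 10 Wi / √F80
⇒ 1/√P80 = W/(10·Wi) + 1/√F80
  = 5.3510/(10·9.2) + 1/√17230 = 0.058163 + 0.007618 = 0.065781
P80 = (1/0.065781)² = 15.2019² = 231.10 µm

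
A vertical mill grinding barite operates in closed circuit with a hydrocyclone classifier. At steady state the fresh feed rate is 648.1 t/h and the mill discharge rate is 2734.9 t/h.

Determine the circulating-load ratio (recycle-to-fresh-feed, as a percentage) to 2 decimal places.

Mill node: discharge = fresh + recycle.
R = M − F = 2734.9 − 648.1 = 2086.8 t/h
CL = 100·R/F = 100·2086.8/648.1 = 321.99 %

CL = 321.99 %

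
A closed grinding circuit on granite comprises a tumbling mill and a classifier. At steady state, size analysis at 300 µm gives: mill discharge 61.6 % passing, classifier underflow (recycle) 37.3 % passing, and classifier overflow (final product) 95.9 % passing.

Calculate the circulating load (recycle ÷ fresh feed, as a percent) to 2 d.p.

CL = 141.15 %

Let r = R/F. Size balance at 300 µm:
Fd + Rd = Ru + Fo ⇒ R/F = (o−d)/(d−u)
r = (95.9 − 61.6)/(61.6 − 37.3) = 34.3/24.3 = 1.4115
CL = 100·r = 141.15 %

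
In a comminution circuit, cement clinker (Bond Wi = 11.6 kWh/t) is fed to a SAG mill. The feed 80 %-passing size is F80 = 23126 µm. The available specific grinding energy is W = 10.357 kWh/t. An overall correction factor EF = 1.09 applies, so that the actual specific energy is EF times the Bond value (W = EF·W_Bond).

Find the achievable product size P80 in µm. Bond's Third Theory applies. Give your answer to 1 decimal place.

P80 = 127.7 µm

W = 10·Wi·(P80^(-½) − F80^(-½))
W_Bond = W / EF = 10.357 / 1.09 = 9.5018 kWh/t
⇒ 1/√P80 = W_Bond/(10 Wi) + 1/√F80
  = 9.5018/(10·11.6) + 1/√23126 = 0.081912 + 0.006576 = 0.088488
P80 = (1/0.088488)² = 11.3009² = 127.71 µm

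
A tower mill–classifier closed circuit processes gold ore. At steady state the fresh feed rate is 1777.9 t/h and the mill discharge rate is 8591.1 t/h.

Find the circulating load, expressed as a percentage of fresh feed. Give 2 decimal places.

Steady state: M = F + R.
R = M − F = 8591.1 − 1777.9 = 6813.2 t/h
CL = 100·R/F = 100·6813.2/1777.9 = 383.22 %

CL = 383.22 %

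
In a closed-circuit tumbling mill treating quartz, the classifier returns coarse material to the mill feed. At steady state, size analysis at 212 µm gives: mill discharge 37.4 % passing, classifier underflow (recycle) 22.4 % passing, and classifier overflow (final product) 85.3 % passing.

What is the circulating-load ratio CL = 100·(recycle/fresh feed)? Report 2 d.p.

CL = 319.33 %

Mass balance on the −212 µm fraction:
d + r·d = r·u + o → r(d−u) = o−d
r = (85.3 − 37.4)/(37.4 − 22.4) = 47.9/15.0 = 3.1933
CL = 100·r = 319.33 %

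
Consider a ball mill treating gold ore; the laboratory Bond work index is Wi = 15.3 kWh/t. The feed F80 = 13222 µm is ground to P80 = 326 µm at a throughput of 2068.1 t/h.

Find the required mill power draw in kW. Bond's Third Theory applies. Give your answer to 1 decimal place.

P = 14773.1 kW

Bond: W = 10·Wi·(1/√P80 − 1/√F80)
W = 10·15.3·(1/√326 − 1/√13222) = 10·15.3·(0.046688) = 7.1433 kWh/t
P_mill = W·ṁ = 7.1433·2068.1 = 14773.1 kW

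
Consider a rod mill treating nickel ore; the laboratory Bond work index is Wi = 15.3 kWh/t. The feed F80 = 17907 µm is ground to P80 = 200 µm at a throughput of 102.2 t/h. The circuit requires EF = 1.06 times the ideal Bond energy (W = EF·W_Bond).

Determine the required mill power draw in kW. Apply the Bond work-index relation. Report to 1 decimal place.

W = 10 Wi / √P80 − 10 Wi / √F80
W = 10·15.3·(1/√200 − 1/√17907) = 10·15.3·(0.063238) = 9.6754 kWh/t
W_actual = 1.06 × 9.6754 = 10.2559 kWh/t
P = W·T = 10.2559·102.2 = 1048.2 kW

P = 1048.2 kW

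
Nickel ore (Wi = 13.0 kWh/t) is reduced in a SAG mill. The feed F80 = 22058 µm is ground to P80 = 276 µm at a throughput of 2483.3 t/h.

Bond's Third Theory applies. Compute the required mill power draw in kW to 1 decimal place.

P = 17258.4 kW

Bond: W = 10·Wi·(1/√P80 − 1/√F80)
W = 10·13.0·(1/√276 − 1/√22058) = 10·13.0·(0.053460) = 6.9498 kWh/t
P_mill = W·ṁ = 6.9498·2483.3 = 17258.4 kW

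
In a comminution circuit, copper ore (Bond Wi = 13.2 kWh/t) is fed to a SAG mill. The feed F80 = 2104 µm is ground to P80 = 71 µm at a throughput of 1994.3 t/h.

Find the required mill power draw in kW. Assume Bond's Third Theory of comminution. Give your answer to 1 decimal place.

W = 10 Wi / √P80 − 10 Wi / √F80
W = 10·13.2·(1/√71 − 1/√2104) = 10·13.2·(0.096877) = 12.7878 kWh/t
P_mill = W·ṁ = 12.7878·1994.3 = 25502.7 kW

P = 25502.7 kW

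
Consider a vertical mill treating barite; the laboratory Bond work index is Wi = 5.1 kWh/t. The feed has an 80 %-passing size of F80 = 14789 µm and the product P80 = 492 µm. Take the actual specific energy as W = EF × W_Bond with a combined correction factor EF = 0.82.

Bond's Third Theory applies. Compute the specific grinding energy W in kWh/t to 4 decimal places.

W = 1.5415 kWh/t

W = 10 Wi (P80^-0.5 − F80^-0.5)
1/√492 = 0.045083;  1/√14789 = 0.008223
W = 10·5.1·(0.045083 − 0.008223) = 1.8799 kWh/t
With EF = 0.82: W = 1.8799·0.82 = 1.5415 kWh/t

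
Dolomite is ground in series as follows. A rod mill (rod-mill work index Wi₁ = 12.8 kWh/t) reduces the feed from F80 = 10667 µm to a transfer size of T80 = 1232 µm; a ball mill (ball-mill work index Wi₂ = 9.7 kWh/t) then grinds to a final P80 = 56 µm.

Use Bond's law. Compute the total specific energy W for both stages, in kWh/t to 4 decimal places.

W = 12.6060 kWh/t

W = 10·Wi·(P80^(-½) − F80^(-½))
Stage 1 (10667→1232 µm, Wi₁=12.8): W₁ = 10·12.8·(0.028490 − 0.009682) = 2.4074 kWh/t
Stage 2 (1232→56 µm, Wi₂=9.7): W₂ = 10·9.7·(0.133631 − 0.028490) = 10.1986 kWh/t
W = W₁ + W₂ = 2.4074 + 10.1986 = 12.6060 kWh/t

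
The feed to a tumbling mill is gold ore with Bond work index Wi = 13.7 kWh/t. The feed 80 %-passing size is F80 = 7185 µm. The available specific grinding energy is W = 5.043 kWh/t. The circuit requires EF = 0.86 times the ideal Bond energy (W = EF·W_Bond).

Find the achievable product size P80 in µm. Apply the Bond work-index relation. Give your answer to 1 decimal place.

P80 = 335.4 µm

W = 10·Wi·(P80^(-½) − F80^(-½))
W_Bond = W / EF = 5.043 / 0.86 = 5.8640 kWh/t
P80^-0.5 = F80^-0.5 + W_Bond/(10 Wi)
  = 5.8640/(10·13.7) + 1/√7185 = 0.042803 + 0.011797 = 0.054600
P80 = (1/0.054600)² = 18.3150² = 335.44 µm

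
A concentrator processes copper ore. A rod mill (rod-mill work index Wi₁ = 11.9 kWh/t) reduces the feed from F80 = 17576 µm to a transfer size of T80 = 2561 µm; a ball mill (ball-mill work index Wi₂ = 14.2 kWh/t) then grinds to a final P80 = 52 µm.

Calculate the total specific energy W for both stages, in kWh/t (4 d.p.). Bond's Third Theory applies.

W = 10·Wi·[P80^(−½) − F80^(−½)]
Stage 1 (17576→2561 µm, Wi₁=11.9): W₁ = 10·11.9·(0.019760 − 0.007543) = 1.4539 kWh/t
Stage 2 (2561→52 µm, Wi₂=14.2): W₂ = 10·14.2·(0.138675 − 0.019760) = 16.8859 kWh/t
W = W₁ + W₂ = 1.4539 + 16.8859 = 18.3398 kWh/t

W = 18.3398 kWh/t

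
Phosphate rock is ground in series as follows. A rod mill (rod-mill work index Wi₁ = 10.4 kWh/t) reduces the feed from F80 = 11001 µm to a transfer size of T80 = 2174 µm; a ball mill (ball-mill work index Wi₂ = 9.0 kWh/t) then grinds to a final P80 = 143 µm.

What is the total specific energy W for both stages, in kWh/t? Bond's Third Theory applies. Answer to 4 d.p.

W = 10 Wi (1/√P80 − 1/√F80)  [Bond]
Stage 1 (11001→2174 µm, Wi₁=10.4): W₁ = 10·10.4·(0.021447 − 0.009534) = 1.2390 kWh/t
Stage 2 (2174→143 µm, Wi₂=9.0): W₂ = 10·9.0·(0.083624 − 0.021447) = 5.5959 kWh/t
W = W₁ + W₂ = 1.2390 + 5.5959 = 6.8349 kWh/t

W = 6.8349 kWh/t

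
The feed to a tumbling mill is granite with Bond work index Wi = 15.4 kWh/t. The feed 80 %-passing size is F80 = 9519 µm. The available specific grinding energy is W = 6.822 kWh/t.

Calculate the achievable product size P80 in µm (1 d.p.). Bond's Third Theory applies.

P80 = 336.1 µm

Bond: W = 10·Wi·(1/√P80 − 1/√F80)
⇒ 1/√P80 = W/(10 Wi) + 1/√F80
  = 6.8220/(10·15.4) + 1/√9519 = 0.044299 + 0.010250 = 0.054548
P80 = (1/0.054548)² = 18.3324² = 336.08 µm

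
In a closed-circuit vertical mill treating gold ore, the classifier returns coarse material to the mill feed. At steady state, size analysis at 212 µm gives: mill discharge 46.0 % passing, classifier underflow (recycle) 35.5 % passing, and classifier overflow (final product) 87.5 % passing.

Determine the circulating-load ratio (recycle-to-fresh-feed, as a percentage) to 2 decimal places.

Classifier node, passing 212 µm:
(1+r)·d = r·u + o ⇒ r = (o−d)/(d−u)
r = (87.5 − 46.0)/(46.0 − 35.5) = 41.5/10.5 = 3.9524
CL = 100·r = 395.24 %

CL = 395.24 %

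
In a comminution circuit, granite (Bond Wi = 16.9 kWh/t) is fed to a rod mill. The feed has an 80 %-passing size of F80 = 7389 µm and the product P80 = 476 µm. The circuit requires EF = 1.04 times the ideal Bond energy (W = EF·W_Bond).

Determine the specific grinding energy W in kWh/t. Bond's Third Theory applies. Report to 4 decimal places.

W = 6.0113 kWh/t

W = 10·Wi·[P80^(−½) − F80^(−½)]
1/√476 = 0.045835;  1/√7389 = 0.011633
W = 10·16.9·(0.045835 − 0.011633) = 5.7801 kWh/t
With EF = 1.04: W = 5.7801·1.04 = 6.0113 kWh/t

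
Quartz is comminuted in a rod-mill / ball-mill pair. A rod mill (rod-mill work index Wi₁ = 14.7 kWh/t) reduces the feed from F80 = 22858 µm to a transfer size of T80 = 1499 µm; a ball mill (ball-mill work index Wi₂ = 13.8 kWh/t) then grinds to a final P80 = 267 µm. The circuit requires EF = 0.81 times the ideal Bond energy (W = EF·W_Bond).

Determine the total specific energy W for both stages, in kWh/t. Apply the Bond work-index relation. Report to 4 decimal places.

W = 10·Wi·[P80^(−½) − F80^(−½)]
Stage 1 (22858→1499 µm, Wi₁=14.7): W₁ = 10·14.7·(0.025828 − 0.006614) = 2.8245 kWh/t
Stage 2 (1499→267 µm, Wi₂=13.8): W₂ = 10·13.8·(0.061199 − 0.025828) = 4.8811 kWh/t
W = W₁ + W₂ = 2.8245 + 4.8811 = 7.7056 kWh/t
Corrected W = EF·W_Bond = 0.81·7.7056 = 6.2416 kWh/t

W = 6.2416 kWh/t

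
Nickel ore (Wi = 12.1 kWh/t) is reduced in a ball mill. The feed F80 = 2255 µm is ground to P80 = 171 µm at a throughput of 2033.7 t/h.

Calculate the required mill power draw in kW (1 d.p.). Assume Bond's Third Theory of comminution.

P = 13636.0 kW

W = 10 Wi (P80^-0.5 − F80^-0.5)
W = 10·12.1·(1/√171 − 1/√2255) = 10·12.1·(0.055413) = 6.7050 kWh/t
Mill draw = 6.7050 × 2033.7 = 13636.0 kW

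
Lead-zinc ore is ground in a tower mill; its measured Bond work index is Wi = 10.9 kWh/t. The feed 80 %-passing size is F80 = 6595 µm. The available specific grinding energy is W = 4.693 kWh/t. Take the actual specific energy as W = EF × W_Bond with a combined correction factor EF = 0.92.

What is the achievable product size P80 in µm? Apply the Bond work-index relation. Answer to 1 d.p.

W = 10 Wi (P80^-0.5 − F80^-0.5)
W_Bond = W / EF = 4.693 / 0.92 = 5.1011 kWh/t
1/√P80 = 1/√F80 + W_Bond/(10·Wi)
  = 5.1011/(10·10.9) + 1/√6595 = 0.046799 + 0.012314 = 0.059113
P80 = (1/0.059113)² = 16.9168² = 286.18 µm

P80 = 286.2 µm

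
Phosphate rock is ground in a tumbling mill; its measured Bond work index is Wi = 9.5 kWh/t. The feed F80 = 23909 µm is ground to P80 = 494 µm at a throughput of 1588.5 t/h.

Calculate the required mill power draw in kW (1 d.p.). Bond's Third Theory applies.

Bond:  W = 10 Wi (1/√P − 1/√F)
W = 10·9.5·(1/√494 − 1/√23909) = 10·9.5·(0.038525) = 3.6599 kWh/t
Power = W × throughput = 3.6599 kWh/t × 1588.5 t/h = 5813.7 kW

P = 5813.7 kW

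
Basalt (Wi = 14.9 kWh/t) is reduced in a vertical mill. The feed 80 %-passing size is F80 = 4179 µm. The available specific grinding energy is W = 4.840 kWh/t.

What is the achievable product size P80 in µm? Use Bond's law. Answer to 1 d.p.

Bond: W = 10·Wi·(1/√P80 − 1/√F80)
1/√P80 = 1/√F80 + W/(10·Wi)
  = 4.8400/(10·14.9) + 1/√4179 = 0.032483 + 0.015469 = 0.047952
P80 = (1/0.047952)² = 20.8541² = 434.89 µm

P80 = 434.9 µm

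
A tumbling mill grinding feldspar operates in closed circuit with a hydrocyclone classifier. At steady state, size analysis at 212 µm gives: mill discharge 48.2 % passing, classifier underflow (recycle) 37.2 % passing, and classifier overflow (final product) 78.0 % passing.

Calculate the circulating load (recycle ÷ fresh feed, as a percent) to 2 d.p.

CL = 270.91 %

Balance %-passing 212 µm (r = R/F):
r = (o − d)/(d − u)
r = (78.0 − 48.2)/(48.2 − 37.2) = 29.8/11.0 = 2.7091
CL = 100·r = 270.91 %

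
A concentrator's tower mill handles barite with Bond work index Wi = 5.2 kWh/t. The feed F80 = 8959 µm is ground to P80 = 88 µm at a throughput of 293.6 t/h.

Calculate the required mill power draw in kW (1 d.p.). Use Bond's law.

P = 1466.2 kW

W = 10·Wi·(P80^(-½) − F80^(-½))
W = 10·5.2·(1/√88 − 1/√8959) = 10·5.2·(0.096035) = 4.9938 kWh/t
P_mill = W·ṁ = 4.9938·293.6 = 1466.2 kW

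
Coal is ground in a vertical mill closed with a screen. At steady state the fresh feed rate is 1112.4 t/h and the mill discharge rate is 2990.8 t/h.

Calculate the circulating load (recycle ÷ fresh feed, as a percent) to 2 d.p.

Mill node: discharge = fresh + recycle.
R = M − F = 2990.8 − 1112.4 = 1878.4 t/h
CL = 100·R/F = 100·1878.4/1112.4 = 168.86 %

CL = 168.86 %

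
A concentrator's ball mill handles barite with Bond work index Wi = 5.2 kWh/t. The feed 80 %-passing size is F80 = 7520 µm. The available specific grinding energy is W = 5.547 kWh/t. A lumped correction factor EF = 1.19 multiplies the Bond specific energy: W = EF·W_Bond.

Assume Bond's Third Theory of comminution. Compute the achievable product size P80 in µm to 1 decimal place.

W = 10 Wi (1/√P80 − 1/√F80)  [Bond]
W_Bond = W / EF = 5.547 / 1.19 = 4.6613 kWh/t
1/√P80 = 1/√F80 + W_Bond/(10·Wi)
  = 4.6613/(10·5.2) + 1/√7520 = 0.089641 + 0.011532 = 0.101173
P80 = (1/0.101173)² = 9.8841² = 97.69 µm

P80 = 97.7 µm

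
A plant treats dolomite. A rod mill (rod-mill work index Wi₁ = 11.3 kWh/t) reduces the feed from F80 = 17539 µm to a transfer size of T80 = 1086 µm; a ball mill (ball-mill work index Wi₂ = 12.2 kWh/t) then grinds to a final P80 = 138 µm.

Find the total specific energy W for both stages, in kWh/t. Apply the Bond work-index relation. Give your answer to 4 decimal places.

W = 10 Wi (P80^-0.5 − F80^-0.5)
Stage 1 (17539→1086 µm, Wi₁=11.3): W₁ = 10·11.3·(0.030345 − 0.007551) = 2.5757 kWh/t
Stage 2 (1086→138 µm, Wi₂=12.2): W₂ = 10·12.2·(0.085126 − 0.030345) = 6.6833 kWh/t
W = W₁ + W₂ = 2.5757 + 6.6833 = 9.2590 kWh/t

W = 9.2590 kWh/t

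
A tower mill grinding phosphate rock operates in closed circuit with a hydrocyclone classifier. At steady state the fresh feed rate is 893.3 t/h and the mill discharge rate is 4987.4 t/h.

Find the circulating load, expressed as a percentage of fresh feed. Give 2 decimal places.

Discharge = new feed + return, hence
R = M − F = 4987.4 − 893.3 = 4094.1 t/h
CL = 100·R/F = 100·4094.1/893.3 = 458.31 %

CL = 458.31 %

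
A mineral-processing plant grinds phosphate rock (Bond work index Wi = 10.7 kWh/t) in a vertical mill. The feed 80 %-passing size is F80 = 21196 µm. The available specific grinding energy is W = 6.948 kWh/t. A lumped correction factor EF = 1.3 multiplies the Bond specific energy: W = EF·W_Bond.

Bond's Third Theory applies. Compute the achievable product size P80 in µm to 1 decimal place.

P80 = 309.8 µm

W = 10 Wi / √P80 − 10 Wi / √F80
W_Bond = W / EF = 6.948 / 1.3 = 5.3446 kWh/t
P80^(−½) = W_Bond/(10 Wi) + F80^(−½)
  = 5.3446/(10·10.7) + 1/√21196 = 0.049950 + 0.006869 = 0.056818
P80 = (1/0.056818)² = 17.5999² = 309.76 µm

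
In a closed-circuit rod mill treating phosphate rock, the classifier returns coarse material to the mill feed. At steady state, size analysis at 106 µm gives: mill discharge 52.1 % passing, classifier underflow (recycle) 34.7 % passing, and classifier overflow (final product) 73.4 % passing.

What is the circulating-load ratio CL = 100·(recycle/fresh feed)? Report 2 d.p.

Classifier node, passing 106 µm:
(1+r)d = ru + o → r = (o−d)/(d−u)
r = (73.4 − 52.1)/(52.1 − 34.7) = 21.3/17.4 = 1.2241
CL = 100·r = 122.41 %

CL = 122.41 %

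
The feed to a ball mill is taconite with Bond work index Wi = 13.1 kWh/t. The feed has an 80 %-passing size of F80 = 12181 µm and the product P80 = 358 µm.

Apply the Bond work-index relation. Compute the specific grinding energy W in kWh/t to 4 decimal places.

W = 5.7366 kWh/t

W = 10 Wi (1/√P80 − 1/√F80)  [Bond]
1/√358 = 0.052852;  1/√12181 = 0.009061
W = 10·13.1·(0.052852 − 0.009061) = 5.7366 kWh/t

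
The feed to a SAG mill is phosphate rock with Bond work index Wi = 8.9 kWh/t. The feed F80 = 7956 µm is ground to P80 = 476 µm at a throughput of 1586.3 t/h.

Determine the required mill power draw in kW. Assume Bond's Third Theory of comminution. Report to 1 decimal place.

P = 4888.2 kW

W = 10 Wi (P80^-0.5 − F80^-0.5)
W = 10·8.9·(1/√476 − 1/√7956) = 10·8.9·(0.034624) = 3.0815 kWh/t
P = W·T = 3.0815·1586.3 = 4888.2 kW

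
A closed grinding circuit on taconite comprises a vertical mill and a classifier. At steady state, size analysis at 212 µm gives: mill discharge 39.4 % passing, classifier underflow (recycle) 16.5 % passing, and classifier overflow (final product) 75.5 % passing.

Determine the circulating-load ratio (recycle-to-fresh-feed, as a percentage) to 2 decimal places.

Let r = R/F. Size balance at 212 µm:
d + r·d = r·u + o → r(d−u) = o−d
r = (75.5 − 39.4)/(39.4 − 16.5) = 36.1/22.9 = 1.5764
CL = 100·r = 157.64 %

CL = 157.64 %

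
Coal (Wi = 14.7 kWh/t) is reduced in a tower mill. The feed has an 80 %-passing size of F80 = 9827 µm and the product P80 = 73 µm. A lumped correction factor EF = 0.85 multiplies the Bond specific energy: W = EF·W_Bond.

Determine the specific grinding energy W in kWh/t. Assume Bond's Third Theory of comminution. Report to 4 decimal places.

W = 10 Wi / √P80 − 10 Wi / √F80
1/√73 = 0.117041;  1/√9827 = 0.010088
W = 10·14.7·(0.117041 − 0.010088) = 15.7222 kWh/t
W_actual = 0.85 × 15.7222 = 13.3638 kWh/t

W = 13.3638 kWh/t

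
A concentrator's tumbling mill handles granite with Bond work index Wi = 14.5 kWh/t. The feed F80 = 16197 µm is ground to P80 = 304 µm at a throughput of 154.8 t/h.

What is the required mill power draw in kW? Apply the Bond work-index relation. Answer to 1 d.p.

P = 1111.0 kW

W = 10 Wi (1/√P80 − 1/√F80)  [Bond]
W = 10·14.5·(1/√304 − 1/√16197) = 10·14.5·(0.049496) = 7.1770 kWh/t
P_mill = W·ṁ = 7.1770·154.8 = 1111.0 kW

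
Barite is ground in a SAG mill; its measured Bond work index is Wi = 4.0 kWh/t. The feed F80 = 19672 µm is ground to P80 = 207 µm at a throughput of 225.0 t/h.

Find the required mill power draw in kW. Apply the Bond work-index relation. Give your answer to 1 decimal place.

P = 561.4 kW

W = 10 Wi (1/√P80 − 1/√F80)  [Bond]
W = 10·4.0·(1/√207 − 1/√19672) = 10·4.0·(0.062375) = 2.4950 kWh/t
P = W·T = 2.4950·225.0 = 561.4 kW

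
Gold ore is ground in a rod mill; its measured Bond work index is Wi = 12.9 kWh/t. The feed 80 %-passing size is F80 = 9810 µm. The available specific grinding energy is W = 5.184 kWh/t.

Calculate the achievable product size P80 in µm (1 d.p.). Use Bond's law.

Bond: W = 10·Wi·(1/√P80 − 1/√F80)
⇒ 1/√P80 = W/(10·Wi) + 1/√F80
  = 5.1840/(10·12.9) + 1/√9810 = 0.040186 + 0.010096 = 0.050282
P80 = (1/0.050282)² = 19.8877² = 395.52 µm

P80 = 395.5 µm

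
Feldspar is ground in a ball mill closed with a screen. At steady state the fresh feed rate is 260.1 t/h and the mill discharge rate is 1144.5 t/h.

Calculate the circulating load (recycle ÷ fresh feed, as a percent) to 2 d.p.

CL = 340.02 %

Mill node: discharge = fresh + recycle.
R = M − F = 1144.5 − 260.1 = 884.4 t/h
CL = 100·R/F = 100·884.4/260.1 = 340.02 %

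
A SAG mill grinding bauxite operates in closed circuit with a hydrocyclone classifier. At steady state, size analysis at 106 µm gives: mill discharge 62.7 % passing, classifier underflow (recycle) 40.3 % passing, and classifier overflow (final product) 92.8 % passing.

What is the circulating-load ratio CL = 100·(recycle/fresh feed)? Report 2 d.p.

CL = 134.37 %

Balance %-passing 106 µm (r = R/F):
Fd + Rd = Ru + Fo ⇒ R/F = (o−d)/(d−u)
r = (92.8 − 62.7)/(62.7 − 40.3) = 30.1/22.4 = 1.3437
CL = 100·r = 134.37 %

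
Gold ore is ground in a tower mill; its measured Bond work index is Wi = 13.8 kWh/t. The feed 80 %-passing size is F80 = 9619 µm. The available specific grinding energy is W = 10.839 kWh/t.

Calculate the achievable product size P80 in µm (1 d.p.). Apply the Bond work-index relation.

P80 = 127.0 µm

W = 10 Wi (P80^-0.5 − F80^-0.5)
1/√P80 = 1/√F80 + W/(10·Wi)
  = 10.8390/(10·13.8) + 1/√9619 = 0.078543 + 0.010196 = 0.088740
P80 = (1/0.088740)² = 11.2689² = 126.99 µm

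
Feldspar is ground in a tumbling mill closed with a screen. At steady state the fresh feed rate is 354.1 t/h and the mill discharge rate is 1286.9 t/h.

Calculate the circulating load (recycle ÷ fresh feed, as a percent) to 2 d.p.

CL = 263.43 %

M = F + R at steady state, so:
R = M − F = 1286.9 − 354.1 = 932.8 t/h
CL = 100·R/F = 100·932.8/354.1 = 263.43 %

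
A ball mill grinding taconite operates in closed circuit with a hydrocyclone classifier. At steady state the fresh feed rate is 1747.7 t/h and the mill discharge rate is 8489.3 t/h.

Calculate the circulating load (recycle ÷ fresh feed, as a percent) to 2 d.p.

M = F + R at steady state, so:
R = M − F = 8489.3 − 1747.7 = 6741.6 t/h
CL = 100·R/F = 100·6741.6/1747.7 = 385.74 %

CL = 385.74 %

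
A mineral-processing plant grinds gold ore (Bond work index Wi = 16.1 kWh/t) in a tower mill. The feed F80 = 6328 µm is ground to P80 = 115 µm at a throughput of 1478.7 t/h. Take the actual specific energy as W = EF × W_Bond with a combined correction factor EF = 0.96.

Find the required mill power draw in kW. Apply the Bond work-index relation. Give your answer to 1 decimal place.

W = 10 Wi / √P80 − 10 Wi / √F80
W = 10·16.1·(1/√115 − 1/√6328) = 10·16.1·(0.080680) = 12.9894 kWh/t
Apply correction: 12.9894 × 0.96 = 12.4698 kWh/t
P = W·T = 12.4698·1478.7 = 18439.1 kW

P = 18439.1 kW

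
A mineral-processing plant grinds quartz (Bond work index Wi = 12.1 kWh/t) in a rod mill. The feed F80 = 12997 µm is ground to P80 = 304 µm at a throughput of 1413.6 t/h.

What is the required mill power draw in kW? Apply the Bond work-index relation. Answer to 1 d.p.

P = 8309.8 kW

Bond:  W = 10 Wi (1/√P − 1/√F)
W = 10·12.1·(1/√304 − 1/√12997) = 10·12.1·(0.048582) = 5.8785 kWh/t
P_mill = W·ṁ = 5.8785·1413.6 = 8309.8 kW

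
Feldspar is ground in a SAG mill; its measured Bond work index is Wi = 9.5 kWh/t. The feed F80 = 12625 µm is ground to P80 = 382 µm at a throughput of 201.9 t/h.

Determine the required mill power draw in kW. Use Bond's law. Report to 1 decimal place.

Bond: W = 10·Wi·(1/√P80 − 1/√F80)
W = 10·9.5·(1/√382 − 1/√12625) = 10·9.5·(0.042265) = 4.0151 kWh/t
Power = W × throughput = 4.0151 kWh/t × 201.9 t/h = 810.7 kW

P = 810.7 kW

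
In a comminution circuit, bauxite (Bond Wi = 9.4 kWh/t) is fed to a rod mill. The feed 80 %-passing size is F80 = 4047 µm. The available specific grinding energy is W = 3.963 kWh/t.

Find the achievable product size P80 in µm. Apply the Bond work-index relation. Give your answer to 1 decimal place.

W = 10·Wi·[P80^(−½) − F80^(−½)]
P80^(−½) = W/(10 Wi) + F80^(−½)
  = 3.9630/(10·9.4) + 1/√4047 = 0.042160 + 0.015719 = 0.057879
P80 = (1/0.057879)² = 17.2775² = 298.51 µm

P80 = 298.5 µm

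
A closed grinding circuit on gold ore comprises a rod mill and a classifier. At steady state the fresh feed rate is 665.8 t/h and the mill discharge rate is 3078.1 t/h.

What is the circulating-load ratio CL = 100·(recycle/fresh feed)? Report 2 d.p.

M = F + R at steady state, so:
R = M − F = 3078.1 − 665.8 = 2412.3 t/h
CL = 100·R/F = 100·2412.3/665.8 = 362.32 %

CL = 362.32 %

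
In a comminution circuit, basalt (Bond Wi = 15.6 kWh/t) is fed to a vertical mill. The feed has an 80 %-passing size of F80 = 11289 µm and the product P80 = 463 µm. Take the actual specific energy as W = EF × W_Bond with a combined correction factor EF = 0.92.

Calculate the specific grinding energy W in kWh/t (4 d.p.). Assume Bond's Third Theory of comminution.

W = 5.3192 kWh/t

Bond: W = 10·Wi·(1/√P80 − 1/√F80)
1/√463 = 0.046474;  1/√11289 = 0.009412
W = 10·15.6·(0.046474 − 0.009412) = 5.7817 kWh/t
Apply correction: 5.7817 × 0.92 = 5.3192 kWh/t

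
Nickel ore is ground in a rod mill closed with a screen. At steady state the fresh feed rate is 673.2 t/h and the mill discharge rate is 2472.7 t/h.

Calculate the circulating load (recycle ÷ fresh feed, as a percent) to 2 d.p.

Mill node: discharge = fresh + recycle.
R = M − F = 2472.7 − 673.2 = 1799.5 t/h
CL = 100·R/F = 100·1799.5/673.2 = 267.31 %

CL = 267.31 %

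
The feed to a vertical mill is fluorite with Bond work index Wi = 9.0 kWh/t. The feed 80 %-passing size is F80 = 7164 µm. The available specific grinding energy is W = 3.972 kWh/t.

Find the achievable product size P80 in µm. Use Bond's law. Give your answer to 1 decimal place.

P80 = 319.5 µm

Bond: W = 10·Wi·(1/√P80 − 1/√F80)
P80^(−½) = W/(10 Wi) + F80^(−½)
  = 3.9720/(10·9.0) + 1/√7164 = 0.044133 + 0.011815 = 0.055948
P80 = (1/0.055948)² = 17.8737² = 319.47 µm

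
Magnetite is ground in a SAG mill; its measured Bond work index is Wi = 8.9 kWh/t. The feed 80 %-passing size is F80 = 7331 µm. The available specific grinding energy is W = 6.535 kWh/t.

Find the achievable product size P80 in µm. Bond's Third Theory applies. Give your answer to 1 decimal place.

W = 10·Wi·[P80^(−½) − F80^(−½)]
1/√P80 = 1/√F80 + W/(10·Wi)
  = 6.5350/(10·8.9) + 1/√7331 = 0.073427 + 0.011679 = 0.085106
P80 = (1/0.085106)² = 11.7500² = 138.06 µm

P80 = 138.1 µm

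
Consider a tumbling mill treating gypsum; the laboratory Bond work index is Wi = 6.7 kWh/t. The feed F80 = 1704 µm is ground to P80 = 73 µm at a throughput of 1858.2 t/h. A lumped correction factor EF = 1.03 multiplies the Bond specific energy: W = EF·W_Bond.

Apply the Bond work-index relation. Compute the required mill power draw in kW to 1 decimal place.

W = 10·Wi·(P80^(-½) − F80^(-½))
W = 10·6.7·(1/√73 − 1/√1704) = 10·6.7·(0.092816) = 6.2187 kWh/t
With EF = 1.03: W = 6.2187·1.03 = 6.4052 kWh/t
P = W·T = 6.4052·1858.2 = 11902.2 kW

P = 11902.2 kW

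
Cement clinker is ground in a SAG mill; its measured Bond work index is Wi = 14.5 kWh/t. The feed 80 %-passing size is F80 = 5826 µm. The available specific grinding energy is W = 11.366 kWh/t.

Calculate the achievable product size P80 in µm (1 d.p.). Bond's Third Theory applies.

W_Bond = 10·Wi·(1/√P₈₀ − 1/√F₈₀)
⇒ 1/√P80 = W/(10 Wi) + 1/√F80
  = 11.3660/(10·14.5) + 1/√5826 = 0.078386 + 0.013101 = 0.091488
P80 = (1/0.091488)² = 10.9305² = 119.47 µm

P80 = 119.5 µm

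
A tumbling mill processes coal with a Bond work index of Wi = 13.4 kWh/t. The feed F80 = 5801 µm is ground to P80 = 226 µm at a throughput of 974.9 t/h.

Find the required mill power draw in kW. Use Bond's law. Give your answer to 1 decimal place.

P = 6974.6 kW

Bond: W = 10·Wi·(1/√P80 − 1/√F80)
W = 10·13.4·(1/√226 − 1/√5801) = 10·13.4·(0.053389) = 7.1542 kWh/t
P_mill = W·ṁ = 7.1542·974.9 = 6974.6 kW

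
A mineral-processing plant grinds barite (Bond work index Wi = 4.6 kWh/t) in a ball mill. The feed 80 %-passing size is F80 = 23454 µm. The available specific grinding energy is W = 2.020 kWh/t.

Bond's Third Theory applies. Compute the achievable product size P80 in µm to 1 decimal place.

W_Bond = 10·Wi·(1/√P₈₀ − 1/√F₈₀)
⇒ 1/√P80 = W/(10 Wi) + 1/√F80
  = 2.0200/(10·4.6) + 1/√23454 = 0.043913 + 0.006530 = 0.050443
P80 = (1/0.050443)² = 19.8245² = 393.01 µm

P80 = 393.0 µm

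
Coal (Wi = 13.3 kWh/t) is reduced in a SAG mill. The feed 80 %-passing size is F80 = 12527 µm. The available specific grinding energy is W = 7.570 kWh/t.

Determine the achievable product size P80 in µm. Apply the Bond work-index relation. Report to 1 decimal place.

P80 = 230.6 µm

W = 10 Wi / √P80 − 10 Wi / √F80
⇒ 1/√P80 = W/(10·Wi) + 1/√F80
  = 7.5700/(10·13.3) + 1/√12527 = 0.056917 + 0.008935 = 0.065852
P80 = (1/0.065852)² = 15.1856² = 230.60 µm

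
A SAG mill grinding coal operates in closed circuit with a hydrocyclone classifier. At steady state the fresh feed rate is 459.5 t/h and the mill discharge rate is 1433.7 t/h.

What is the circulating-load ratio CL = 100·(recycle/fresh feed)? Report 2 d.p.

CL = 212.01 %

Mill node: discharge = fresh + recycle.
R = M − F = 1433.7 − 459.5 = 974.2 t/h
CL = 100·R/F = 100·974.2/459.5 = 212.01 %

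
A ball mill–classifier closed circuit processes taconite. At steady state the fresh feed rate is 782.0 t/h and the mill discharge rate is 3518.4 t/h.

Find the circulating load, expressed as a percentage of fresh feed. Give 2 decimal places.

Mill node: discharge = fresh + recycle.
R = M − F = 3518.4 − 782.0 = 2736.4 t/h
CL = 100·R/F = 100·2736.4/782.0 = 349.92 %

CL = 349.92 %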